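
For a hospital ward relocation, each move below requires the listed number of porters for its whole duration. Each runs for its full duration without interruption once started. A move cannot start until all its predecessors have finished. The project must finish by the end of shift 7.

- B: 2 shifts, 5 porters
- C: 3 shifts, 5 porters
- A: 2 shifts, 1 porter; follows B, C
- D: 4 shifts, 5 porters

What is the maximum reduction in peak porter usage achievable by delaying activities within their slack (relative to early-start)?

Early-start peak: s1:15  s2:15  s3:10  s4:6  s5:1  s6:0  s7:0 ⇒ 15.
Leveled (B@1, C@1, A@4, D@3): s1:10  s2:10  s3:10  s4:6  s5:6  s6:5  s7:0 ⇒ 10.
Reduction 15 − 10 = 5.

5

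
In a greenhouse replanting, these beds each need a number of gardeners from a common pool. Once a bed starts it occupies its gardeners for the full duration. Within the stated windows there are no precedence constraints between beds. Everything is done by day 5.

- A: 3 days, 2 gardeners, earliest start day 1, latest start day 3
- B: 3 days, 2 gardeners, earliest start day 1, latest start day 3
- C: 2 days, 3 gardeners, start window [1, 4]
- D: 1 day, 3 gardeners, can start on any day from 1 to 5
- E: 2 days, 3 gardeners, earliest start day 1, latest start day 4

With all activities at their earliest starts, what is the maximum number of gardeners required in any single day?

13

Early-start schedule: A@1, B@1, C@1, D@1, E@1.
Load per day: day 1: 13, day 2: 10, day 3: 4, day 4: 0, day 5: 0.
Peak is 13.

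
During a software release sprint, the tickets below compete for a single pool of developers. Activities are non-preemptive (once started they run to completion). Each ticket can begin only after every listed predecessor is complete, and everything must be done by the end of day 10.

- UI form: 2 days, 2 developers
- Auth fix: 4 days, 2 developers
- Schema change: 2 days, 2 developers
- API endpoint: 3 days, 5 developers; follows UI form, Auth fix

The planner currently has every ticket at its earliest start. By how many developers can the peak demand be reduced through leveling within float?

1

Early-start peak: d1:6  d2:6  d3:2  d4:2  d5:5  d6:5  d7:5  d8:0  d9:0  d10:0 ⇒ 6.
Leveled (UI form@1, Auth fix@1, Schema change@3, API endpoint@5): d1:4  d2:4  d3:4  d4:4  d5:5  d6:5  d7:5  d8:0  d9:0  d10:0 ⇒ 5.
Reduction 6 − 5 = 1.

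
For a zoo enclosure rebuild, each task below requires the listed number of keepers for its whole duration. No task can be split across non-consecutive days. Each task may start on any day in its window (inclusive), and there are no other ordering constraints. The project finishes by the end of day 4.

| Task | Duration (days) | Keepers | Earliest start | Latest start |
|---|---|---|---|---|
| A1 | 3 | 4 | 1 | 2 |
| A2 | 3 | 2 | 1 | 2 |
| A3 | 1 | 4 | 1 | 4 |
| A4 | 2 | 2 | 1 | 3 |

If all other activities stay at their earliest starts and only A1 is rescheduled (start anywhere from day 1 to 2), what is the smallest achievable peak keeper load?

A1@1: d1:12  d2:8  d3:6  d4:0 → peak 12
A1@2: d1:8  d2:8  d3:6  d4:4 → peak 8
Best is A1@2, peak 8.

8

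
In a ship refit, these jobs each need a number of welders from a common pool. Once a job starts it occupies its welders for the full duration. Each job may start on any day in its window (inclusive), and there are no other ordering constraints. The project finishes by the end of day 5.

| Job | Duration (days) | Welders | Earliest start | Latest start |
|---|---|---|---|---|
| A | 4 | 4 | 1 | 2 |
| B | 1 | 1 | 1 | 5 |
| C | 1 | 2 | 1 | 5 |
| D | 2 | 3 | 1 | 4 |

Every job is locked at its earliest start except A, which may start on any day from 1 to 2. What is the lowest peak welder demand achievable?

7

A@1: d1:10  d2:7  d3:4  d4:4  d5:0 → peak 10
A@2: d1:6  d2:7  d3:4  d4:4  d5:4 → peak 7
Best is A@2, peak 7.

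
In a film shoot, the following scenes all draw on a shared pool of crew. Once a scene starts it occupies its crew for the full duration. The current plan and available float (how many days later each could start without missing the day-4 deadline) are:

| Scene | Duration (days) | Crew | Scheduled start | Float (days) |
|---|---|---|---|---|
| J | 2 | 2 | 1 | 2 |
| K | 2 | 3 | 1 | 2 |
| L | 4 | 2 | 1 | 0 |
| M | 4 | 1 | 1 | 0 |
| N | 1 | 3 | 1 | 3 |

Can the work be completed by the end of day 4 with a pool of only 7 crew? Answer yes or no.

no

The minimum achievable peak is 8; 7 < 8, so no feasible schedule stays within the cap.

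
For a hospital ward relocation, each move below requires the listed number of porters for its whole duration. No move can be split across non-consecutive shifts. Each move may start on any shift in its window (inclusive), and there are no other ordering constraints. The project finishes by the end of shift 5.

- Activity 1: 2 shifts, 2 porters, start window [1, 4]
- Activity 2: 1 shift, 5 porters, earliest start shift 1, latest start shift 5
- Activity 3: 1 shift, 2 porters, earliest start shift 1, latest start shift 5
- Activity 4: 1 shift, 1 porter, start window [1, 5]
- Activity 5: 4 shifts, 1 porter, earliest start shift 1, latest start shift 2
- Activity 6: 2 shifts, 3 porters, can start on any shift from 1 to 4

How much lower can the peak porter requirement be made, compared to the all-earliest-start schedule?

9

Early-start peak: s1:14  s2:6  s3:1  s4:1  s5:0 ⇒ 14.
Leveled (Activity 1@1, Activity 2@5, Activity 3@1, Activity 4@2, Activity 5@1, Activity 6@3): s1:5  s2:4  s3:4  s4:4  s5:5 ⇒ 5.
Reduction 14 − 5 = 9.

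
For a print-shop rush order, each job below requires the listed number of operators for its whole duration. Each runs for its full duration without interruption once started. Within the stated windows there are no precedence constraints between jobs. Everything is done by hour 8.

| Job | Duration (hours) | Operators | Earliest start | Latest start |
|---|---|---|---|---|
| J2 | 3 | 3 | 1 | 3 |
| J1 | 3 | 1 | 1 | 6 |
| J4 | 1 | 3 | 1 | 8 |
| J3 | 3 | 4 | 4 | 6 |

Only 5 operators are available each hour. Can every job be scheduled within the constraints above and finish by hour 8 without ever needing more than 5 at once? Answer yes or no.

yes

Schedule J2@1, J1@1, J4@4, J3@5: h1:4  h2:4  h3:4  h4:3  h5:4  h6:4  h7:4  h8:0 — peak 4 ≤ 5.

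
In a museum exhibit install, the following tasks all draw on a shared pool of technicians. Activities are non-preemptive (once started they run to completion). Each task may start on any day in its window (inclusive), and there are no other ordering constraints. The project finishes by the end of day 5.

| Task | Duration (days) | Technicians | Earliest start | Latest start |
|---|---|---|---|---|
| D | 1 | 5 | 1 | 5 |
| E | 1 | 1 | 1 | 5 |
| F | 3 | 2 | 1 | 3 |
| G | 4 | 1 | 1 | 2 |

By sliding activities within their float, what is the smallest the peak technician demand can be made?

5

Early-start (D@1, E@1, F@1, G@1) gives peak 9: d1:9  d2:3  d3:3  d4:1  d5:0.
Shift E→2, F→2, G→2.
Schedule D@1, E@2, F@2, G@2: d1:5  d2:4  d3:3  d4:3  d5:1 — peak 5.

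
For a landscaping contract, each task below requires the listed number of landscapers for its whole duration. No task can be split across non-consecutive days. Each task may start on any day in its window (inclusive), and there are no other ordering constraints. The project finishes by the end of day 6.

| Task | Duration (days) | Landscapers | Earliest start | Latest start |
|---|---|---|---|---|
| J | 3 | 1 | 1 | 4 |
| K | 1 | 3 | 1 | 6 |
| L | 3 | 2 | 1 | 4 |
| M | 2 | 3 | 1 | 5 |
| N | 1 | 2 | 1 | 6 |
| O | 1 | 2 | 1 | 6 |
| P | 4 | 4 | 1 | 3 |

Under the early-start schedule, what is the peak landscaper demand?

Early-start schedule: J@1, K@1, L@1, M@1, N@1, O@1, P@1.
Load per day: day 1: 17, day 2: 10, day 3: 7, day 4: 4, day 5: 0, day 6: 0.
Peak is 17.

17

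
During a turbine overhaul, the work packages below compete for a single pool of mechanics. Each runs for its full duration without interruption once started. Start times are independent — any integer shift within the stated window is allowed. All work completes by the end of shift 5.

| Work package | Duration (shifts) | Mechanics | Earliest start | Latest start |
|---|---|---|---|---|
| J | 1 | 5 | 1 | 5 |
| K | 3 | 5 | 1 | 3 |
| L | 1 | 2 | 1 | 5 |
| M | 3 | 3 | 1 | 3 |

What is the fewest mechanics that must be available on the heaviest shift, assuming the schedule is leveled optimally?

8

Early-start (J@1, K@1, L@1, M@1) gives peak 15: s1:15  s2:8  s3:8  s4:0  s5:0.
Shift K→2, M→2.
Schedule J@1, K@2, L@1, M@2: s1:7  s2:8  s3:8  s4:8  s5:0 — peak 8.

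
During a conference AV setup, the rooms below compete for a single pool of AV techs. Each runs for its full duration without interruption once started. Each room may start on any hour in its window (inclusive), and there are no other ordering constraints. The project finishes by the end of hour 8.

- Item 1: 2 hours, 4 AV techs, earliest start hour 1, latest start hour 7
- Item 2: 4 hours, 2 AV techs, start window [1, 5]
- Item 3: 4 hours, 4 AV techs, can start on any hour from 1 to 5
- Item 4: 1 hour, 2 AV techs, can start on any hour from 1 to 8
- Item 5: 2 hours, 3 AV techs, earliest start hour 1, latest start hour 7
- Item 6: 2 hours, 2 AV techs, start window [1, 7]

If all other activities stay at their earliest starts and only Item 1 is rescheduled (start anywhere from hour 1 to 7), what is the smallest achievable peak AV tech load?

13

Item 1@1: h1:17  h2:15  h3:6  h4:6  h5:0  h6:0  h7:0  h8:0 → peak 17
Item 1@2: h1:13  h2:15  h3:10  h4:6  h5:0  h6:0  h7:0  h8:0 → peak 15
Item 1@3: h1:13  h2:11  h3:10  h4:10  h5:0  h6:0  h7:0  h8:0 → peak 13
Item 1@4: h1:13  h2:11  h3:6  h4:10  h5:4  h6:0  h7:0  h8:0 → peak 13
Item 1@5: h1:13  h2:11  h3:6  h4:6  h5:4  h6:4  h7:0  h8:0 → peak 13
Item 1@6: h1:13  h2:11  h3:6  h4:6  h5:0  h6:4  h7:4  h8:0 → peak 13
Item 1@7: h1:13  h2:11  h3:6  h4:6  h5:0  h6:0  h7:4  h8:4 → peak 13
Best is Item 1@3, peak 13.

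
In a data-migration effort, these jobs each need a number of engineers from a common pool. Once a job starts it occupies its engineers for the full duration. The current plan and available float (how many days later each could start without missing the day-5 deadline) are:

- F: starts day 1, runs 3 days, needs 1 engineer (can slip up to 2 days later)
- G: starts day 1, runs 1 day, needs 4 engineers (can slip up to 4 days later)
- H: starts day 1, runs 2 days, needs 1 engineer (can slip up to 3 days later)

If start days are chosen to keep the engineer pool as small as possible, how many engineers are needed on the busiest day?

4

Early-start (F@1, G@1, H@1) gives peak 6: d1:6  d2:2  d3:1  d4:0  d5:0.
Shift G→4.
Schedule F@1, G@4, H@1: d1:2  d2:2  d3:1  d4:4  d5:0 — peak 4.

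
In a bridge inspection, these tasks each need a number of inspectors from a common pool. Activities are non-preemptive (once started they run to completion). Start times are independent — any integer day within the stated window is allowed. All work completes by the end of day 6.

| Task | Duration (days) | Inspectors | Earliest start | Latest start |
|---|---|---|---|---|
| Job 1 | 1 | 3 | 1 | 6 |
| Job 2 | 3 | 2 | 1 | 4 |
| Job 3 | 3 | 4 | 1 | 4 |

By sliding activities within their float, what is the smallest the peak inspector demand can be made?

Early-start (Job 1@1, Job 2@1, Job 3@1) gives peak 9: d1:9  d2:6  d3:6  d4:0  d5:0  d6:0.
Shift Job 3→4.
Schedule Job 1@1, Job 2@1, Job 3@4: d1:5  d2:2  d3:2  d4:4  d5:4  d6:4 — peak 5.

5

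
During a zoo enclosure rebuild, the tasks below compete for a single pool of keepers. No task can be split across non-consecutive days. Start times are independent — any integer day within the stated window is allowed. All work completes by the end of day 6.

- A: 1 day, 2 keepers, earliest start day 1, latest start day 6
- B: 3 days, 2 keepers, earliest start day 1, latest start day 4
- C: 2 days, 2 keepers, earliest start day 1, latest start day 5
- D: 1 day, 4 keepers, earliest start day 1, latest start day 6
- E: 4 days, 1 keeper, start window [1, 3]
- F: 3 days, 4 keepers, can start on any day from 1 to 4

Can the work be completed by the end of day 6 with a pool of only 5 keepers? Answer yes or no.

no

Total keeper-days = 32; over 6 days the average is 32/6 > 5, so some day must exceed 5.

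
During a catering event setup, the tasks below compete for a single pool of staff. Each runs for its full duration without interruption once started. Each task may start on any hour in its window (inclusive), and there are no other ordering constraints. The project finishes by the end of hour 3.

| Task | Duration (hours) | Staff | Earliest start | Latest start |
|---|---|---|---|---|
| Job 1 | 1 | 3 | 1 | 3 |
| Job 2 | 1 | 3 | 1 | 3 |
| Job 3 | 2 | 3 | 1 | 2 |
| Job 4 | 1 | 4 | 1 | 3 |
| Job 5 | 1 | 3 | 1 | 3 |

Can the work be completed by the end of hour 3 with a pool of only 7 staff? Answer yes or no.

yes

Schedule Job 1@1, Job 2@1, Job 3@2, Job 4@2, Job 5@3: h1:6  h2:7  h3:6 — peak 7 ≤ 7.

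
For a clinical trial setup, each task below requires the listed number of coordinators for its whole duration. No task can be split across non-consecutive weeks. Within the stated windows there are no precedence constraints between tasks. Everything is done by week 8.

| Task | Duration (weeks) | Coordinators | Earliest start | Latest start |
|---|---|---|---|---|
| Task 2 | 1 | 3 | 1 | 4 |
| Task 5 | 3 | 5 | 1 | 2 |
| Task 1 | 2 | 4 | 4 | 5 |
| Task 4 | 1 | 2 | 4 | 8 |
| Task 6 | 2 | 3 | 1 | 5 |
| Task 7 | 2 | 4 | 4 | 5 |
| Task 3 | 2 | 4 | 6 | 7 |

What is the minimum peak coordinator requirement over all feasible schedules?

8

Early-start (Task 2@1, Task 5@1, Task 1@4, Task 4@4, Task 6@1, Task 7@4, Task 3@6) gives peak 11: w1:11  w2:8  w3:5  w4:10  w5:8  w6:4  w7:4  w8:0.
Shift Task 6→2, Task 7→5.
Schedule Task 2@1, Task 5@1, Task 1@4, Task 4@4, Task 6@2, Task 7@5, Task 3@6: w1:8  w2:8  w3:8  w4:6  w5:8  w6:8  w7:4  w8:0 — peak 8.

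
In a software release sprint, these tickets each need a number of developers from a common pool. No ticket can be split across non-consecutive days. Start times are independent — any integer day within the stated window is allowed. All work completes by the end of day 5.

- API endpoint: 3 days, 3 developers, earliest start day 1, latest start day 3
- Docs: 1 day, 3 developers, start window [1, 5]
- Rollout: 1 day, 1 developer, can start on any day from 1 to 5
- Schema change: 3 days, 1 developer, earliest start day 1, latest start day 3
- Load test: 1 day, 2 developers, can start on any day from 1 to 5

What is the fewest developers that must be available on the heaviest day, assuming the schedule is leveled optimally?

4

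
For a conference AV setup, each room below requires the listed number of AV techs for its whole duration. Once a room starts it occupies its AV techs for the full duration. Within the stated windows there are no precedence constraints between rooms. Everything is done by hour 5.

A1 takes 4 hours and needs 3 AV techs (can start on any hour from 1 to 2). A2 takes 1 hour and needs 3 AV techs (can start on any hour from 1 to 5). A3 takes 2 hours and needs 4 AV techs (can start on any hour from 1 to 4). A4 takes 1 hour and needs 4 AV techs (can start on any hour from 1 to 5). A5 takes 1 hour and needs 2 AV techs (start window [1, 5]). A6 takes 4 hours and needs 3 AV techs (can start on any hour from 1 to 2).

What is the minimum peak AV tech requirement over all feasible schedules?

Early-start (A1@1, A2@1, A3@1, A4@1, A5@1, A6@1) gives peak 19: h1:19  h2:10  h3:6  h4:6  h5:0.
Shift A4→3, A5→4, A6→2.
Schedule A1@1, A2@1, A3@1, A4@3, A5@4, A6@2: h1:10  h2:10  h3:10  h4:8  h5:3 — peak 10.

10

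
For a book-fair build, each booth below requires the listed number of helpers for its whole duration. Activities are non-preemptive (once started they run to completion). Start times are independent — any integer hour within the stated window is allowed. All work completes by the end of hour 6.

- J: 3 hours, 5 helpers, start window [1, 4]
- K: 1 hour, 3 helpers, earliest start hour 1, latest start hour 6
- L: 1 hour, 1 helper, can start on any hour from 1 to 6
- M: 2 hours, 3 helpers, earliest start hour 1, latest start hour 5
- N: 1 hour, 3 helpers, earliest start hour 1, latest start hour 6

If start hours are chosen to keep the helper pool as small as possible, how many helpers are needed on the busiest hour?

6

Early-start (J@1, K@1, L@1, M@1, N@1) gives peak 15: h1:15  h2:8  h3:5  h4:0  h5:0  h6:0.
Shift K→4, M→4, N→5.
Schedule J@1, K@4, L@1, M@4, N@5: h1:6  h2:5  h3:5  h4:6  h5:6  h6:0 — peak 6.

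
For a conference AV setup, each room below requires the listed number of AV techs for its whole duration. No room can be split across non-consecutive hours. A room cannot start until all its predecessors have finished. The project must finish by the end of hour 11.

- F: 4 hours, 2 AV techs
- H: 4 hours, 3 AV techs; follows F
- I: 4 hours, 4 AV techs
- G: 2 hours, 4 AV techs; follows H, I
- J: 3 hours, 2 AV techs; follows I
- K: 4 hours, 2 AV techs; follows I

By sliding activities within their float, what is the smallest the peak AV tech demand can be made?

Early-start (F@1, H@5, I@1, G@9, J@5, K@5) gives peak 7: h1:6  h2:6  h3:6  h4:6  h5:7  h6:7  h7:7  h8:5  h9:4  h10:4  h11:0.
Shift K→8.
Schedule F@1, H@5, I@1, G@9, J@5, K@8: h1:6  h2:6  h3:6  h4:6  h5:5  h6:5  h7:5  h8:5  h9:6  h10:6  h11:2 — peak 6.
Total AV tech-hours = 58 over 11 hours ⇒ peak ≥ ⌈58/11⌉ = 6, so 6 is optimal.

6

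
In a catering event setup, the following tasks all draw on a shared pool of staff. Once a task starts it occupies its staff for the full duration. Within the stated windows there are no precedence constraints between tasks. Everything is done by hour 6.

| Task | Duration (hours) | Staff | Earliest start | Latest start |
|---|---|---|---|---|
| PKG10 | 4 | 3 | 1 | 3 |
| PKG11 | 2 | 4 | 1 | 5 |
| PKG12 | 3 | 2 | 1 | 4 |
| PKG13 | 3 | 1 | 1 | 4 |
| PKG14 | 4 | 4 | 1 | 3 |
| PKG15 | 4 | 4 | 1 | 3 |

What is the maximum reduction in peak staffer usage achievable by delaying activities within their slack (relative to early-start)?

5

Early-start peak: h1:18  h2:18  h3:14  h4:11  h5:0  h6:0 ⇒ 18.
Leveled (PKG10@1, PKG11@1, PKG12@1, PKG13@4, PKG14@1, PKG15@3): h1:13  h2:13  h3:13  h4:12  h5:5  h6:5 ⇒ 13.
Reduction 18 − 13 = 5.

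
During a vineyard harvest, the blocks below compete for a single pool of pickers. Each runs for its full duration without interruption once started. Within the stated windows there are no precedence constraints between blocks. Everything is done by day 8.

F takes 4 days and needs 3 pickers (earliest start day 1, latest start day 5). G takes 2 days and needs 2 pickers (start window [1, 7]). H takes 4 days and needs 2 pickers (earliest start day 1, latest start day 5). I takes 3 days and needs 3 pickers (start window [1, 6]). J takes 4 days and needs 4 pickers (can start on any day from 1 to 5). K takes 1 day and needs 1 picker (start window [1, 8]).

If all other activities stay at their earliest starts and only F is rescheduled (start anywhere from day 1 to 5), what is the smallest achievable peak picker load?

12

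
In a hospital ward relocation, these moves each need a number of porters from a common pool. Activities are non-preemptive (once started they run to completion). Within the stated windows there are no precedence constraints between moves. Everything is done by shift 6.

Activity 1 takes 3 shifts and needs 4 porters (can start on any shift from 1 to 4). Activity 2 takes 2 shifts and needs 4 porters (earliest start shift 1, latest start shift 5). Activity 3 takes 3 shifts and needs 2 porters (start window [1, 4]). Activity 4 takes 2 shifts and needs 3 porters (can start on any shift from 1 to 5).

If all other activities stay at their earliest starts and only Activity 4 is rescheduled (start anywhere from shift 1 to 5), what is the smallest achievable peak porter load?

10

Activity 4@1: s1:13  s2:13  s3:6  s4:0  s5:0  s6:0 → peak 13
Activity 4@2: s1:10  s2:13  s3:9  s4:0  s5:0  s6:0 → peak 13
Activity 4@3: s1:10  s2:10  s3:9  s4:3  s5:0  s6:0 → peak 10
Activity 4@4: s1:10  s2:10  s3:6  s4:3  s5:3  s6:0 → peak 10
Activity 4@5: s1:10  s2:10  s3:6  s4:0  s5:3  s6:3 → peak 10
Best is Activity 4@3, peak 10.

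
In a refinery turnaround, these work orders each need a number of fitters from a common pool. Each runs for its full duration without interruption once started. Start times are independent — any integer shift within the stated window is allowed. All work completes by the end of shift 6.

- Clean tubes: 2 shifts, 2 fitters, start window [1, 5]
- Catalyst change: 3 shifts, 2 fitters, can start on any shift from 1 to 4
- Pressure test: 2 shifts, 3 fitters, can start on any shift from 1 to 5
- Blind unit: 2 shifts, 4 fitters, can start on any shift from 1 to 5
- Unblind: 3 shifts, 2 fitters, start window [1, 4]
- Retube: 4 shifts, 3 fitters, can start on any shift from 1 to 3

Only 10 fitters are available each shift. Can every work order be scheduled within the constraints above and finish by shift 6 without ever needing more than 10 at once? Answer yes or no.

Schedule Clean tubes@1, Catalyst change@1, Pressure test@3, Blind unit@1, Unblind@4, Retube@3: s1:8  s2:8  s3:8  s4:8  s5:5  s6:5 — peak 8 ≤ 10.

yes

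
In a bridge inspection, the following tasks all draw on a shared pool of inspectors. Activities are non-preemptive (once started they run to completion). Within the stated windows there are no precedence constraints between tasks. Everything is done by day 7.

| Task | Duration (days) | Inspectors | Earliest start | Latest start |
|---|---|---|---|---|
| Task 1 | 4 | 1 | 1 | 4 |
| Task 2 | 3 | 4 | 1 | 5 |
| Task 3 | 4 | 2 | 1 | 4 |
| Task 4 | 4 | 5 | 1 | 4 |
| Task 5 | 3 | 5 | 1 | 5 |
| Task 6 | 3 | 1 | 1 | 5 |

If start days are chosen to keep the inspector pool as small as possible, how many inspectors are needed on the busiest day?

Early-start (Task 1@1, Task 2@1, Task 3@1, Task 4@1, Task 5@1, Task 6@1) gives peak 18: d1:18  d2:18  d3:18  d4:8  d5:0  d6:0  d7:0.
Shift Task 2→5, Task 5→5.
Schedule Task 1@1, Task 2@5, Task 3@1, Task 4@1, Task 5@5, Task 6@1: d1:9  d2:9  d3:9  d4:8  d5:9  d6:9  d7:9 — peak 9.
Total inspector-days = 62 over 7 days ⇒ peak ≥ ⌈62/7⌉ = 9, so 9 is optimal.

9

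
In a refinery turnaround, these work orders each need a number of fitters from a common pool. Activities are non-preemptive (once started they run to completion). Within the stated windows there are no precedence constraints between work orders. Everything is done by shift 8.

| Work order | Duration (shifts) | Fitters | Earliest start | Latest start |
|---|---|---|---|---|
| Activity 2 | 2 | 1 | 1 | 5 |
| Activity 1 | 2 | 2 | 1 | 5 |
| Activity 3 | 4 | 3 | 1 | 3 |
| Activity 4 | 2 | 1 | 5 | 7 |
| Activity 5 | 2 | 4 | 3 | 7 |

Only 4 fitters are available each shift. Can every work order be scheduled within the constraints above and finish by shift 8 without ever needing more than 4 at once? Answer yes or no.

yes

Schedule Activity 2@1, Activity 1@1, Activity 3@3, Activity 4@5, Activity 5@7: s1:3  s2:3  s3:3  s4:3  s5:4  s6:4  s7:4  s8:4 — peak 4 ≤ 4.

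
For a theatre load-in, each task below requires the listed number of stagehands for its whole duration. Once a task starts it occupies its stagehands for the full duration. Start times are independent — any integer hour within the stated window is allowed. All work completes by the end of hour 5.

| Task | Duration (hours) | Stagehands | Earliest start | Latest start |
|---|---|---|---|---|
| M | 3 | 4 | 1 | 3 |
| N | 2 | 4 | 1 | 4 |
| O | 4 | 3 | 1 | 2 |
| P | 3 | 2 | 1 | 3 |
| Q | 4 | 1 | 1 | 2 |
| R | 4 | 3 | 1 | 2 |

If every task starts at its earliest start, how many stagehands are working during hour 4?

7

At early start, hour 4 has: O, Q, R.
Demand: 3 + 1 + 3 = 7.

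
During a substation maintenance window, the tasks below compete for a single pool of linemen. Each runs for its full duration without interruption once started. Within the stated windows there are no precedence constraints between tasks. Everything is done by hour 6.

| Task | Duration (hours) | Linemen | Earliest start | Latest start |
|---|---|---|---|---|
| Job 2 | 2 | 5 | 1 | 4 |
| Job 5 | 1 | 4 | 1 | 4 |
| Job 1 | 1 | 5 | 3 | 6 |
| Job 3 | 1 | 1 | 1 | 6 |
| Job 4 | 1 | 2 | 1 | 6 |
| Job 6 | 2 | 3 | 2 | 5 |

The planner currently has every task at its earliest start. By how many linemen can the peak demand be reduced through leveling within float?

7

Early-start peak: h1:12  h2:8  h3:8  h4:0  h5:0  h6:0 ⇒ 12.
Leveled (Job 2@1, Job 5@3, Job 1@4, Job 3@3, Job 4@5, Job 6@5): h1:5  h2:5  h3:5  h4:5  h5:5  h6:3 ⇒ 5.
Reduction 12 − 5 = 7.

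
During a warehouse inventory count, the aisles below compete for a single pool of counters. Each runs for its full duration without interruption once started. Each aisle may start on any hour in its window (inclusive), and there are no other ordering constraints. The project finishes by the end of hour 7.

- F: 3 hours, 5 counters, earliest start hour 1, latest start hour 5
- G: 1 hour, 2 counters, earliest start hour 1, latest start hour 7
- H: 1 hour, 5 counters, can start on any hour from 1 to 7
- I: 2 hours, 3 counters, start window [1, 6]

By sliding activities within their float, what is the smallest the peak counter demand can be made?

Early-start (F@1, G@1, H@1, I@1) gives peak 15: h1:15  h2:8  h3:5  h4:0  h5:0  h6:0  h7:0.
Shift G→4, H→5, I→6.
Schedule F@1, G@4, H@5, I@6: h1:5  h2:5  h3:5  h4:2  h5:5  h6:3  h7:3 — peak 5.

5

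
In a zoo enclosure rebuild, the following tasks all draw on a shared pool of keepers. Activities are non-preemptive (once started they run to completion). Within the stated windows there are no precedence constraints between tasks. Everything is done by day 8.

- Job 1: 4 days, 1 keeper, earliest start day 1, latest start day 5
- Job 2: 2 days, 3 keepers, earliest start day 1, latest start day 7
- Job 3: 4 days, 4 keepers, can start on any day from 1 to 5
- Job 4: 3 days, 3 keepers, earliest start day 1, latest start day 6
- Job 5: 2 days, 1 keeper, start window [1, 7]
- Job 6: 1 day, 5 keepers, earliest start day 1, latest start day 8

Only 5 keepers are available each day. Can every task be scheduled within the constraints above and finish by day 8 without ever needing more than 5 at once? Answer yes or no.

no

Total keeper-days = 42; over 8 days the average is 42/8 > 5, so some day must exceed 5.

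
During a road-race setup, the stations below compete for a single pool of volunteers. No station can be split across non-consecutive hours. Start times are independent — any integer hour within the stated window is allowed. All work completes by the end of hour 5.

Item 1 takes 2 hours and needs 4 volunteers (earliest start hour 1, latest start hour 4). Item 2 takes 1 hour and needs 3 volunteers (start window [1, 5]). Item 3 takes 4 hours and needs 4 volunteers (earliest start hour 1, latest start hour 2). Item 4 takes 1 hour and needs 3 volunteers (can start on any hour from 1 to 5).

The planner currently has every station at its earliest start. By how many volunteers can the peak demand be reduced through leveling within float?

6

Early-start peak: h1:14  h2:8  h3:4  h4:4  h5:0 ⇒ 14.
Leveled (Item 1@1, Item 2@1, Item 3@2, Item 4@3): h1:7  h2:8  h3:7  h4:4  h5:4 ⇒ 8.
Reduction 14 − 8 = 6.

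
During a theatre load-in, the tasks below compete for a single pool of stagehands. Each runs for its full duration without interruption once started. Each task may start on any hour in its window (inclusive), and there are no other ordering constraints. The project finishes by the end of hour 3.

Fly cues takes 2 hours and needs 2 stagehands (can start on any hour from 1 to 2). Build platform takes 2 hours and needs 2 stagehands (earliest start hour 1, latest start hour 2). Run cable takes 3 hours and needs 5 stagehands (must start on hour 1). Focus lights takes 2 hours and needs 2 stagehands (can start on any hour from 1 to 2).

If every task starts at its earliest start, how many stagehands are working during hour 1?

11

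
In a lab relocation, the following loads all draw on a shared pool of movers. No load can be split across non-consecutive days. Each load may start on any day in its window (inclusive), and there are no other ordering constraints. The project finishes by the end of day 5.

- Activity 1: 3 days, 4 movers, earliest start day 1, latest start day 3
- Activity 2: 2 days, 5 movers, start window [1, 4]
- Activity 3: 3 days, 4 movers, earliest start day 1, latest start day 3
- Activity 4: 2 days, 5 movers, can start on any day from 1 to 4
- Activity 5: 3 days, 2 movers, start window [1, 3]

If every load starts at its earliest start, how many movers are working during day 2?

At early start, day 2 has: Activity 1, Activity 2, Activity 3, Activity 4, Activity 5.
Demand: 4 + 5 + 4 + 5 + 2 = 20.

20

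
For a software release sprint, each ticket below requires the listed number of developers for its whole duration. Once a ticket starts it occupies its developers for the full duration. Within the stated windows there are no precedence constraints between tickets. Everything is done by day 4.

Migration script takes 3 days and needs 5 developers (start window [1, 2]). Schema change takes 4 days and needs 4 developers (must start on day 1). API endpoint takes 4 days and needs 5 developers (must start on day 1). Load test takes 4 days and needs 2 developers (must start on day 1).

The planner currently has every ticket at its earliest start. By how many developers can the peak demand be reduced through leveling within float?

0

Early-start peak: d1:16  d2:16  d3:16  d4:11 ⇒ 16.
Leveled (Migration script@1, Schema change@1, API endpoint@1, Load test@1): d1:16  d2:16  d3:16  d4:11 ⇒ 16.
Reduction 16 − 16 = 0.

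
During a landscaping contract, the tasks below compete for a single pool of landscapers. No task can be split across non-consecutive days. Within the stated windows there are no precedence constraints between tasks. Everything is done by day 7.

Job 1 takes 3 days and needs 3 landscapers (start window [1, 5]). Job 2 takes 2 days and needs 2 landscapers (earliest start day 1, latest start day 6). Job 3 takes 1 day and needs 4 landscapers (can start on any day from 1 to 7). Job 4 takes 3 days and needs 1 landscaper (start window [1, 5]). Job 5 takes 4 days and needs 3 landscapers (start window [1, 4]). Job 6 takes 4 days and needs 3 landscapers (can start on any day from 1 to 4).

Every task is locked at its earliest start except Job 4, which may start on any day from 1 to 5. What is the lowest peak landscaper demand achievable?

Job 4@1: d1:16  d2:12  d3:10  d4:6  d5:0  d6:0  d7:0 → peak 16
Job 4@2: d1:15  d2:12  d3:10  d4:7  d5:0  d6:0  d7:0 → peak 15
Job 4@3: d1:15  d2:11  d3:10  d4:7  d5:1  d6:0  d7:0 → peak 15
Job 4@4: d1:15  d2:11  d3:9  d4:7  d5:1  d6:1  d7:0 → peak 15
Job 4@5: d1:15  d2:11  d3:9  d4:6  d5:1  d6:1  d7:1 → peak 15
Best is Job 4@2, peak 15.

15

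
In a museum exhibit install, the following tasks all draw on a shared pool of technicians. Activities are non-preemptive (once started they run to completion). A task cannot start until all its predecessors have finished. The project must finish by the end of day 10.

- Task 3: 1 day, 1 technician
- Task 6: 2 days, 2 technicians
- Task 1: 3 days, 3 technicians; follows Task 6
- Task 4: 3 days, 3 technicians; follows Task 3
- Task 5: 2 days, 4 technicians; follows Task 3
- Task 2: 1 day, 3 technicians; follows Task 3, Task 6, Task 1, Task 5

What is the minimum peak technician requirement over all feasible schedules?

5

Early-start (Task 3@1, Task 6@1, Task 1@3, Task 4@2, Task 5@2, Task 2@6) gives peak 10: d1:3  d2:9  d3:10  d4:6  d5:3  d6:3  d7:0  d8:0  d9:0  d10:0.
Shift Task 1→5, Task 5→8, Task 2→10.
Schedule Task 3@1, Task 6@1, Task 1@5, Task 4@2, Task 5@8, Task 2@10: d1:3  d2:5  d3:3  d4:3  d5:3  d6:3  d7:3  d8:4  d9:4  d10:3 — peak 5.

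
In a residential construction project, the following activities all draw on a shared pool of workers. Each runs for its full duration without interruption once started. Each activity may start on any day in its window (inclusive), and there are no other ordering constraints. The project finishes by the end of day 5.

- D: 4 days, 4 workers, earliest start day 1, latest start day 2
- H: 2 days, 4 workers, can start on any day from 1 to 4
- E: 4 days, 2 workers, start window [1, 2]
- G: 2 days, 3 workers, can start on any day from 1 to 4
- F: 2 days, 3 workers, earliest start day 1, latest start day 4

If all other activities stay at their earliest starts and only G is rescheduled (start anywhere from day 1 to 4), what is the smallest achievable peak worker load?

G@1: d1:16  d2:16  d3:6  d4:6  d5:0 → peak 16
G@2: d1:13  d2:16  d3:9  d4:6  d5:0 → peak 16
G@3: d1:13  d2:13  d3:9  d4:9  d5:0 → peak 13
G@4: d1:13  d2:13  d3:6  d4:9  d5:3 → peak 13
Best is G@3, peak 13.

13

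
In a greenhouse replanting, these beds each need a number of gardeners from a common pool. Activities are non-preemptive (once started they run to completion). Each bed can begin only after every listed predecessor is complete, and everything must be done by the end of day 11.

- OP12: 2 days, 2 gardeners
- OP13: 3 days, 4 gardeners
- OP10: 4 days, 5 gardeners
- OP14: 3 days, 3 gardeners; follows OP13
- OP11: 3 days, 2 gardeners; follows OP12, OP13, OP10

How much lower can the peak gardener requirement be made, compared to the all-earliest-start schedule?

5

Early-start peak: d1:11  d2:11  d3:9  d4:8  d5:5  d6:5  d7:2  d8:0  d9:0  d10:0  d11:0 ⇒ 11.
Leveled (OP12@1, OP13@1, OP10@4, OP14@8, OP11@8): d1:6  d2:6  d3:4  d4:5  d5:5  d6:5  d7:5  d8:5  d9:5  d10:5  d11:0 ⇒ 6.
Reduction 11 − 6 = 5.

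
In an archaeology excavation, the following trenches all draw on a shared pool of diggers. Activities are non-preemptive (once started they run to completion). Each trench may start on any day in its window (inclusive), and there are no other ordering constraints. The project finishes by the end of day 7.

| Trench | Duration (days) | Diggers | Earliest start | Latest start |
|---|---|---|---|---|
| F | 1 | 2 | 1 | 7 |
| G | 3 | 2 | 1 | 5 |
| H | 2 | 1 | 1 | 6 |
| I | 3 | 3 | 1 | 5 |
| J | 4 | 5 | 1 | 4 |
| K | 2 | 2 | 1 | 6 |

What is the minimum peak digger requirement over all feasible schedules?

7

Early-start (F@1, G@1, H@1, I@1, J@1, K@1) gives peak 15: d1:15  d2:13  d3:10  d4:5  d5:0  d6:0  d7:0.
Shift H→2, J→4, K→4.
Schedule F@1, G@1, H@2, I@1, J@4, K@4: d1:7  d2:6  d3:6  d4:7  d5:7  d6:5  d7:5 — peak 7.
Total digger-days = 43 over 7 days ⇒ peak ≥ ⌈43/7⌉ = 7, so 7 is optimal.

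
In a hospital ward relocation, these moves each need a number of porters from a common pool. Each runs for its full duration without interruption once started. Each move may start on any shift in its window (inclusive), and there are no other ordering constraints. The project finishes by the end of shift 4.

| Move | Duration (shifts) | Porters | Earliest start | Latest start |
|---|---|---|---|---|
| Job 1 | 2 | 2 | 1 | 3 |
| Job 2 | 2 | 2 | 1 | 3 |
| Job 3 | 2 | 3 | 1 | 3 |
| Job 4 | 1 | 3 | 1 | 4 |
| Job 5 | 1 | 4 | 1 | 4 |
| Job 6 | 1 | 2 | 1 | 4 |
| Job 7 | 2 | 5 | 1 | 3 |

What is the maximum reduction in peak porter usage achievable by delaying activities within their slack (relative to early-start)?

Early-start peak: s1:21  s2:12  s3:0  s4:0 ⇒ 21.
Leveled (Job 1@1, Job 2@1, Job 3@1, Job 4@3, Job 5@4, Job 6@1, Job 7@3): s1:9  s2:7  s3:8  s4:9 ⇒ 9.
Reduction 21 − 9 = 12.

12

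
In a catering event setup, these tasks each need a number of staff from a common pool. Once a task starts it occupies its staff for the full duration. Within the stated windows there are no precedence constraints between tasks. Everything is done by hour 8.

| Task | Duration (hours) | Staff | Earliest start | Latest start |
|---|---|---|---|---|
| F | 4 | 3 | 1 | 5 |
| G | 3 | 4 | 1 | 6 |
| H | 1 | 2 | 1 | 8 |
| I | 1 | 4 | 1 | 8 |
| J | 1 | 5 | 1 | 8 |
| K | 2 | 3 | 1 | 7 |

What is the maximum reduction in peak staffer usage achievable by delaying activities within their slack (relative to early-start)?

14

Early-start peak: h1:21  h2:10  h3:7  h4:3  h5:0  h6:0  h7:0  h8:0 ⇒ 21.
Leveled (F@1, G@1, H@4, I@5, J@6, K@7): h1:7  h2:7  h3:7  h4:5  h5:4  h6:5  h7:3  h8:3 ⇒ 7.
Reduction 21 − 7 = 14.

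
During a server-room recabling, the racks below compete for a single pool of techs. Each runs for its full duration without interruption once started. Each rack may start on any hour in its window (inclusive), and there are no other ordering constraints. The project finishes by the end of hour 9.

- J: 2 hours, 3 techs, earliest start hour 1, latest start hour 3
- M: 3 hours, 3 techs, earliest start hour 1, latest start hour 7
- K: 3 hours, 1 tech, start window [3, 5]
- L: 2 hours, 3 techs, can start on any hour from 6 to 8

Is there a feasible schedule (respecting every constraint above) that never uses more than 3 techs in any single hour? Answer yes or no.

The minimum achievable peak is 4; 3 < 4, so no feasible schedule stays within the cap.

no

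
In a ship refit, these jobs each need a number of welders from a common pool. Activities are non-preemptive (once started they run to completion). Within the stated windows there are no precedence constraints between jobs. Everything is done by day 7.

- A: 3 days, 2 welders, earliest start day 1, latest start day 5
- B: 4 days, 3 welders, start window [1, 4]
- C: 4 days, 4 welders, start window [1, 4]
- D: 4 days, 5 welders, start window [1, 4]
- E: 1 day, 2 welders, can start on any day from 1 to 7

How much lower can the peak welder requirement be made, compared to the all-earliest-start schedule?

4

Early-start peak: d1:16  d2:14  d3:14  d4:12  d5:0  d6:0  d7:0 ⇒ 16.
Leveled (A@1, B@1, C@1, D@4, E@1): d1:11  d2:9  d3:9  d4:12  d5:5  d6:5  d7:5 ⇒ 12.
Reduction 16 − 12 = 4.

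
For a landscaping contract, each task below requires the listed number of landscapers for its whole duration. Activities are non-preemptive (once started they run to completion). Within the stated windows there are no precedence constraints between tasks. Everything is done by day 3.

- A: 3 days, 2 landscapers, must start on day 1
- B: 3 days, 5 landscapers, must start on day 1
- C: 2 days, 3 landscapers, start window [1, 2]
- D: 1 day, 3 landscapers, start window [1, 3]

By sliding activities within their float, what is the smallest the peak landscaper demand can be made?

Early-start (A@1, B@1, C@1, D@1) gives peak 13: d1:13  d2:10  d3:7.
Shift D→3.
Schedule A@1, B@1, C@1, D@3: d1:10  d2:10  d3:10 — peak 10.
Total landscaper-days = 30 over 3 days ⇒ peak ≥ ⌈30/3⌉ = 10, so 10 is optimal.

10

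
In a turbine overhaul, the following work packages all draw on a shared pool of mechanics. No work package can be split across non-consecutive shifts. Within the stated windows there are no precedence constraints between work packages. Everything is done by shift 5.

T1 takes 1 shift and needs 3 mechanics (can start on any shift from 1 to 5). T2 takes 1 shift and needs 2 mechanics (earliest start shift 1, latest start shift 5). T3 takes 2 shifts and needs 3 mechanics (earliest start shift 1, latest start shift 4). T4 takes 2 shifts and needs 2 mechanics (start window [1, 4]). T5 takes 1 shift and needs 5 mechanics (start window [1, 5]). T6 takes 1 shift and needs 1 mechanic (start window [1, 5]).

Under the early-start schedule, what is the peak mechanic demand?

16

Early-start schedule: T1@1, T2@1, T3@1, T4@1, T5@1, T6@1.
Load per shift: shift 1: 16, shift 2: 5, shift 3: 0, shift 4: 0, shift 5: 0.
Peak is 16.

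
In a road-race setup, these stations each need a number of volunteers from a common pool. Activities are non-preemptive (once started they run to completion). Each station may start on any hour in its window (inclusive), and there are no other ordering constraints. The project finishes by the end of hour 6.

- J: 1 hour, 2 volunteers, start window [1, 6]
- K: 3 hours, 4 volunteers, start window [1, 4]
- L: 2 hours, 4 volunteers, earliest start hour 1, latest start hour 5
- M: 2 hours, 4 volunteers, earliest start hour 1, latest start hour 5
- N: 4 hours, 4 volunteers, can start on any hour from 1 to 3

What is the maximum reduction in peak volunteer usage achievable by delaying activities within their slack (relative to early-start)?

10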